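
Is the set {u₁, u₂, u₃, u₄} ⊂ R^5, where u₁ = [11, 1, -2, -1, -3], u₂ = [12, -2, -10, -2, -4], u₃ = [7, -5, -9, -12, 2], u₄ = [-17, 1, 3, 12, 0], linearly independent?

Row-reduce the matrix whose columns are u₁, u₂, u₃, u₄.
The reduction yields 3 nonzero rows, so the rank is 3.
Since rank 3 < 4, the set is linearly dependent.
Indeed 2u₁ - u₂ + u₃ + u₄ = 0.

linearly dependent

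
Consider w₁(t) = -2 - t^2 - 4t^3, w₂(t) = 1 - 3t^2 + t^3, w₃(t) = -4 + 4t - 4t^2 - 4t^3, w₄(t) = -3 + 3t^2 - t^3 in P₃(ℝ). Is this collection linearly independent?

linearly independent

Take coordinates with respect to the standard basis {1, t, …, t^3}.
The matrix [w₁|w₂|w₃|w₄] has determinant -104.
A nonzero determinant means the columns are linearly independent.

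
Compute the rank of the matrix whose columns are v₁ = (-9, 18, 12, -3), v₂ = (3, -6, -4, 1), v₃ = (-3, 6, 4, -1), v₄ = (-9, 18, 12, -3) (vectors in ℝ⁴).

1

Row-reduce the 4×4 matrix with these as rows.
There is 1 pivot column, so rank = 1.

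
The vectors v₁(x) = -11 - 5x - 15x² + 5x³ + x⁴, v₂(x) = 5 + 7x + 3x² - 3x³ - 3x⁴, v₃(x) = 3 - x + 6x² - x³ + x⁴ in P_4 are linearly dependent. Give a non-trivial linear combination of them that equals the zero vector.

Pass to coordinate vectors relative to the basis {1, x, …, x⁴}.
Write the vectors as columns of a matrix and find a nonzero vector in its null space.
The free variable yields coefficients (1, 1, 2) (any nonzero multiple also works).

v₁ + v₂ + 2v₃ = 0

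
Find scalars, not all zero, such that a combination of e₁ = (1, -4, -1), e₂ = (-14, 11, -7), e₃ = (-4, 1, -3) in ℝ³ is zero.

Set up α₁e₁ + … + α₃e₃ = 0 and solve the homogeneous system.
One solution (up to scaling) is (2, 1, -3).

2e₁ + e₂ - 3e₃ = 0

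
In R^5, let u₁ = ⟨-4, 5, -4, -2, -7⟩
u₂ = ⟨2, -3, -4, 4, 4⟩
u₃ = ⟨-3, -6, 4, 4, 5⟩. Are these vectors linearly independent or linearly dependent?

linearly independent

Place the vectors as rows of a 3×5 matrix and reduce to echelon form.
The reduction yields 3 nonzero rows, so the rank is 3.
Since rank = 3 (the number of vectors), the set is linearly independent.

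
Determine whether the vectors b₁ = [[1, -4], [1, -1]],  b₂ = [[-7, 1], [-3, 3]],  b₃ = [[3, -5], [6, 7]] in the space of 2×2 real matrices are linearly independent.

Take coordinates with respect to the standard basis {E₁₁, E₁₂, E₂₁, E₂₂}.
Place the vectors as rows of a 3×4 matrix and reduce to echelon form.
The reduction yields 3 nonzero rows, so the rank is 3.
Since rank = 3 (the number of vectors), the set is linearly independent.

linearly independent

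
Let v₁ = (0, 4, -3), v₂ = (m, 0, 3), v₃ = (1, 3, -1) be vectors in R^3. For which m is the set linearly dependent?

m = 12/5

The set is linearly dependent precisely when det[v₁; v₂; v₃] = 0.
The determinant works out to 12 - 5*m.
Solving 12 - 5*m = 0 yields m = 12/5.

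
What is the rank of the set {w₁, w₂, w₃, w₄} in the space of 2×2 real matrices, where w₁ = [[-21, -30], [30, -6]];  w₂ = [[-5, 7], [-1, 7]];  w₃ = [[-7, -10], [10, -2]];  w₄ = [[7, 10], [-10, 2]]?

rank 2

Represent each element by its coordinate vector in ℝ⁴.
Row-reduce the 4×4 matrix with these as rows.
The echelon form has 2 nonzero rows, so the rank is 2.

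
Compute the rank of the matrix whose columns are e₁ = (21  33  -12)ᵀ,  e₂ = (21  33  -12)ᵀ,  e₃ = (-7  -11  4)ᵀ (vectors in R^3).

1

Apply Gaussian elimination to the matrix whose rows are e₁, e₂, e₃.
There is 1 pivot column, so rank = 1.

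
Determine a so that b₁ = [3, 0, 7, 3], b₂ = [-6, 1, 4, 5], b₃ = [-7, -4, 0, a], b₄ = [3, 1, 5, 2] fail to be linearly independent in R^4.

a = 2

The set is linearly dependent precisely when det[b₁; b₂; b₃; b₄] = 0.
The determinant works out to 60*a - 120.
Solving 60*a - 120 = 0 yields a = 2.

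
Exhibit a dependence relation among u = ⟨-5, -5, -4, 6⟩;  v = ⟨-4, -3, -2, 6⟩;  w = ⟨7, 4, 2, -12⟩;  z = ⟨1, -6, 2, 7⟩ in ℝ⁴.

u - 3v - w = 0

Set up α₁u + … + α₄z = 0 and solve the homogeneous system.
The free variable yields coefficients (1, -3, -1, 0) (any nonzero multiple also works).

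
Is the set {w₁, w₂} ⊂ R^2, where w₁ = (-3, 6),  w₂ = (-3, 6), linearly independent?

linearly dependent

The matrix [w₁|w₂] has determinant 0.
A zero determinant means the columns are linearly dependent.
Indeed w₁ - w₂ = 0.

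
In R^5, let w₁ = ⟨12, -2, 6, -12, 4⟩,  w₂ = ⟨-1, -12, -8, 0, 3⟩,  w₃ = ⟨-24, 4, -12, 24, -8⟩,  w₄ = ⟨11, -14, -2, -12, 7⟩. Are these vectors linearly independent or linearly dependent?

linearly dependent

Place the vectors as rows of a 4×5 matrix and reduce to echelon form.
The reduction yields 2 nonzero rows, so the rank is 2.
Since rank 2 < 4, the set is linearly dependent.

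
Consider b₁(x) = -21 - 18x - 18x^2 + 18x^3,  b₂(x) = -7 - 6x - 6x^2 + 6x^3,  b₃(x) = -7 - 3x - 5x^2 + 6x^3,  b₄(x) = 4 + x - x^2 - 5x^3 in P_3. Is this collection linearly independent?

Take coordinates with respect to the standard basis {1, x, …, x^3}.
One vector is a scalar multiple of another, so the set is dependent.

linearly dependent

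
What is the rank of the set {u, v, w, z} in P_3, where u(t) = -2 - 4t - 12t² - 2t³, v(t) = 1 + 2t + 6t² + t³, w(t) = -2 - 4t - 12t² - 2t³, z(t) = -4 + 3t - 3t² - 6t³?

Pass to coordinate vectors with respect to the basis {1, t, …, t³}.
Row-reduce the 4×4 matrix with these as rows.
There are 2 pivot columns, so rank = 2.

2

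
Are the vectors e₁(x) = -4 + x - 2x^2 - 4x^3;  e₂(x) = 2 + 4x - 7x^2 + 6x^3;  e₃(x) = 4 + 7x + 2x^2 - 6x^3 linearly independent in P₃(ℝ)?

Write each element as a coordinate vector in ℝ⁴ using {1, x, …, x^3}.
Row-reduce the matrix whose columns are e₁, e₂, e₃.
The reduction yields 3 nonzero rows, so the rank is 3.
Since rank = 3 (the number of vectors), the set is linearly independent.

linearly independent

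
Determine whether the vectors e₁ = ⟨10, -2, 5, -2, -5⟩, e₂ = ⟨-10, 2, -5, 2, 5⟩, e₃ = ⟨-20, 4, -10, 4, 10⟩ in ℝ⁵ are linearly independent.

Place the vectors as rows of a 3×5 matrix and reduce to echelon form.
The reduction yields 1 nonzero row, so the rank is 1.
Since rank 1 < 3, the set is linearly dependent.
Indeed e₁ + e₂ = 0.

linearly dependent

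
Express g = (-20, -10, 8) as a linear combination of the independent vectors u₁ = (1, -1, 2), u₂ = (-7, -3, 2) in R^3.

g = u₁ + 3u₂

Set up the augmented matrix [u₁ | u₂ | g] and row-reduce.
Row-reducing the augmented matrix gives the unique coefficients (a₁, a₂) = (1, 3).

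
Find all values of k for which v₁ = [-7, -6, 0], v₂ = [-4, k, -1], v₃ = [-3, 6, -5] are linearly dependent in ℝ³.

The vectors are dependent exactly when the determinant of the matrix with rows v₁, v₂, v₃ vanishes.
Cofactor expansion gives det = 35*k + 60.
This vanishes exactly when k = -12/7.

k = -12/7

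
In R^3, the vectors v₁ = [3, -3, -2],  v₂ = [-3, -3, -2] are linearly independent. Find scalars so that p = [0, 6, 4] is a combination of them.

Solve the system with v₁, v₂ as columns and p as the right-hand side.
Row-reducing the augmented matrix gives the unique coefficients (c₁, c₂) = (-1, -1).

p = -v₁ - v₂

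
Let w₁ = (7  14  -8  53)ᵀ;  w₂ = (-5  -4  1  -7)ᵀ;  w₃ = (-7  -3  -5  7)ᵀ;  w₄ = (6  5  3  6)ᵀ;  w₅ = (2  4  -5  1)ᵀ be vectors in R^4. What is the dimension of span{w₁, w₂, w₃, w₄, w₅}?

dim = 4

Apply Gaussian elimination to the matrix whose rows are w₁, w₂, w₃, w₄, w₅.
There are 4 pivot columns, so rank = 4.
(With 5 elements in a 4-dimensional space the rank is at most 4.)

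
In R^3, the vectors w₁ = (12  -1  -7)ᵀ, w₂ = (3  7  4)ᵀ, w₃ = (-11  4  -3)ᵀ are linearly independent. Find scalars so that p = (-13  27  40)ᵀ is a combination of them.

Since w₁, w₂, w₃ are independent, the coefficients expressing p are uniquely determined by a linear system.
Row-reducing the augmented matrix gives the unique coefficients (a₁, a₂, a₃) = (-3, 4, -1).

p = -3w₁ + 4w₂ - w₃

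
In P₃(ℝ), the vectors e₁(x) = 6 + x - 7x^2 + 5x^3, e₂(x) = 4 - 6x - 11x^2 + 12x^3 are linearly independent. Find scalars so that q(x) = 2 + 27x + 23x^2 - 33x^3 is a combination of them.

q = 3e₁ - 4e₂

Take coordinate vectors relative to {1, x, …, x^3}.
Set up the augmented matrix [e₁ | e₂ | q] and row-reduce.
Back-substitution yields (α₁, α₂) = (3, -4).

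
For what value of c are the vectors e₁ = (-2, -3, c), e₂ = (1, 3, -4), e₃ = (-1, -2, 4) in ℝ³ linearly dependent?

The vectors are dependent exactly when the determinant of the matrix with rows e₁, e₂, e₃ vanishes.
The determinant works out to c - 8.
Solving c - 8 = 0 yields c = 8.

c = 8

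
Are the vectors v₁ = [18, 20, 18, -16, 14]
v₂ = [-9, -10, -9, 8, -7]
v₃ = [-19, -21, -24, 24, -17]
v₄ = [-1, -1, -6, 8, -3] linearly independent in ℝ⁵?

linearly dependent

Place the vectors as rows of a 4×5 matrix and reduce to echelon form.
The reduction yields 2 nonzero rows, so the rank is 2.
Since rank 2 < 4, the set is linearly dependent.
Indeed v₁ + 2v₂ = 0.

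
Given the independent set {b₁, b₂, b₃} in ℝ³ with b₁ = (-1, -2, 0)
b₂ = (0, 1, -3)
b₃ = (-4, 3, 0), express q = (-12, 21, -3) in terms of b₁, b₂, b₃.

q = -4b₁ + b₂ + 4b₃

Write q = α₁b₁ + … + α₃b₃ and equate components.
The system has the unique solution (α₁, α₂, α₃) = (-4, 1, 4).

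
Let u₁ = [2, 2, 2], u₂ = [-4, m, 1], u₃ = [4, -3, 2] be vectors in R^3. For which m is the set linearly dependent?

m = 27/2

The set is linearly dependent precisely when det[u₁; u₂; u₃] = 0.
Expanding, det = 54 - 4*m.
Solving 54 - 4*m = 0 yields m = 27/2.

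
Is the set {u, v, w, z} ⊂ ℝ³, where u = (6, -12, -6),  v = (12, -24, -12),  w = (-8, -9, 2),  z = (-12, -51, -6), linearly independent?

There are 4 vectors in a 3-dimensional space, so they cannot be linearly independent.

linearly dependent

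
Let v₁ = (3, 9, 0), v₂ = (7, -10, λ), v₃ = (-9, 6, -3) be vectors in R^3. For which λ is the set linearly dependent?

λ = 31/11

Place the vectors as rows of a 3×3 matrix; dependence ⇔ determinant zero.
Expanding, det = 279 - 99*λ.
Solving 279 - 99*λ = 0 yields λ = 31/11.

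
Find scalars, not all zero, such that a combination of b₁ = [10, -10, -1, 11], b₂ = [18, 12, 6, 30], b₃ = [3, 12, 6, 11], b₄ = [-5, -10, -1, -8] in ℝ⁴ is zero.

Solve the homogeneous system with b₁, b₂, b₃, b₄ as columns by row-reducing the coefficient matrix.
One solution (up to scaling) is (1, -1, 1, -1).

b₁ - b₂ + b₃ - b₄ = 0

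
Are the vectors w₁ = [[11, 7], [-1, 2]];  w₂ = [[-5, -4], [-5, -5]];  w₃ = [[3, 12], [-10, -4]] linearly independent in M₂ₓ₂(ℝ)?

Take coordinates with respect to the standard basis {E₁₁, E₁₂, E₂₁, E₂₂}.
Place the vectors as rows of a 3×4 matrix and reduce to echelon form.
The reduction yields 3 nonzero rows, so the rank is 3.
Since rank = 3 (the number of vectors), the set is linearly independent.

linearly independent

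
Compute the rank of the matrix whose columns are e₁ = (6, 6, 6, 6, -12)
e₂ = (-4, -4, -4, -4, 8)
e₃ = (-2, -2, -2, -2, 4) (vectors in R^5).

1

Put the 5×3 matrix [e₁|e₂|e₃] into echelon form.
There is 1 pivot column, so rank = 1.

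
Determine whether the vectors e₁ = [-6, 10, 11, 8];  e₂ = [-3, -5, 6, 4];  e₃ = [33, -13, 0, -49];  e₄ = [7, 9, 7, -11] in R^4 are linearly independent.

Row-reduce the matrix whose columns are e₁, e₂, e₃, e₄.
The reduction yields 3 nonzero rows, so the rank is 3.
Since rank 3 < 4, the set is linearly dependent.

linearly dependent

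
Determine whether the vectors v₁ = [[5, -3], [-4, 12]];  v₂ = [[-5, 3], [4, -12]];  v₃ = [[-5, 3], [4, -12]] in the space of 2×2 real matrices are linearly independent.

Write each element as a coordinate vector in ℝ⁴ using {E₁₁, E₁₂, E₂₁, E₂₂}.
Row-reduce the matrix whose columns are v₁, v₂, v₃.
The reduction yields 1 nonzero row, so the rank is 1.
Since rank 1 < 3, the set is linearly dependent.

linearly dependent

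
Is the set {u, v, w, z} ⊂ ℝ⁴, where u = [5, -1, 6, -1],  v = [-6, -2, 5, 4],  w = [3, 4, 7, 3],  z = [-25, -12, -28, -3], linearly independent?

Place the vectors as rows of a 4×4 matrix and reduce to echelon form.
The reduction yields 3 nonzero rows, so the rank is 3.
Since rank 3 < 4, the set is linearly dependent.

linearly dependent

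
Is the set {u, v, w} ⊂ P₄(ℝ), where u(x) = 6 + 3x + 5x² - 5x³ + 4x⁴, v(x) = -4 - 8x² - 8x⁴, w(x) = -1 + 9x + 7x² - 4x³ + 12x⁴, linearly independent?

Write each element as a coordinate vector in ℝ⁵ using {1, x, …, x⁴}.
Place the vectors as rows of a 3×5 matrix and reduce to echelon form.
The reduction yields 3 nonzero rows, so the rank is 3.
Since rank = 3 (the number of vectors), the set is linearly independent.

linearly independent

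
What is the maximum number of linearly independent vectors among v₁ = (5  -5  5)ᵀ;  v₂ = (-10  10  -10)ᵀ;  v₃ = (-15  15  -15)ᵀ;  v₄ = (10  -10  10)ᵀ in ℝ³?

Put the 3×4 matrix [v₁|v₂|v₃|v₄] into echelon form.
Reduction leaves 1 leading entry, giving rank 1.
(With 4 elements in a 3-dimensional space the rank is at most 3.)

1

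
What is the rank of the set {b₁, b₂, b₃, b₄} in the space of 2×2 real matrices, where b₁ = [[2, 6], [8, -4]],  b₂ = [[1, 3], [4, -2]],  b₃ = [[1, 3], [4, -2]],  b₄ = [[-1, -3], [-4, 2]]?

Use coordinates relative to {E₁₁, E₁₂, E₂₁, E₂₂}.
Form the matrix with b₁, b₂, b₃, b₄ as columns and reduce.
Exactly 1 pivot survives; hence the rank is 1.

1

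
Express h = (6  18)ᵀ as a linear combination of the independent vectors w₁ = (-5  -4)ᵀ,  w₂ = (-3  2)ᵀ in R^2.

Write h = c₁w₁ + c₂w₂ and equate components.
Row-reducing the augmented matrix gives the unique coefficients (c₁, c₂) = (-3, 3).

h = -3w₁ + 3w₂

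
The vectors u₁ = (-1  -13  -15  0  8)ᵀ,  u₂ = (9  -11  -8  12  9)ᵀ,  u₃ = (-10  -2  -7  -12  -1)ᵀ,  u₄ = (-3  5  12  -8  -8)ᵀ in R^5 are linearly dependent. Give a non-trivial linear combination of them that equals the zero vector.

Set up α₁u₁ + … + α₄u₄ = 0 and solve the homogeneous system.
One solution (up to scaling) is (1, -1, -1, 0).

u₁ - u₂ - u₃ = 0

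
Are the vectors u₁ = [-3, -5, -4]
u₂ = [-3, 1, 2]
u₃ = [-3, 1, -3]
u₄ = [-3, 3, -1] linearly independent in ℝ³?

linearly dependent

There are 4 vectors in a 3-dimensional space, so they cannot be linearly independent.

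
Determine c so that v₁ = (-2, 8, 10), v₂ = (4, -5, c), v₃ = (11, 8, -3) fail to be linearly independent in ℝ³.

Place the vectors as rows of a 3×3 matrix; dependence ⇔ determinant zero.
Cofactor expansion gives det = 104*c + 936.
Setting this to zero gives c = -9.

c = -9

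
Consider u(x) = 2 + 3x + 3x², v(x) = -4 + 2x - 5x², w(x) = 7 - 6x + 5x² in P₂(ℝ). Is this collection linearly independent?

linearly independent

Write each element as a coordinate vector in ℝ³ using {1, x, x²}.
Form the 3×3 matrix with these as columns; its determinant is -55.
A nonzero determinant means the columns are linearly independent.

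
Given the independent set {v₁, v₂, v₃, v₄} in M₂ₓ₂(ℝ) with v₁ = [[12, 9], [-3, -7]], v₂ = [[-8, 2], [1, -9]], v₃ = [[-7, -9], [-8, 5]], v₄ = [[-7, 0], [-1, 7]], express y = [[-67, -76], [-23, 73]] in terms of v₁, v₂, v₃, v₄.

Work in coordinates with respect to the standard basis {E₁₁, E₁₂, E₂₁, E₂₂}.
Write y = a₁v₁ + … + a₄v₄ and equate components.
Row-reducing the augmented matrix gives the unique coefficients (a₁, …, a₄) = (-4, -2, 4, 1).

y = -4v₁ - 2v₂ + 4v₃ + v₄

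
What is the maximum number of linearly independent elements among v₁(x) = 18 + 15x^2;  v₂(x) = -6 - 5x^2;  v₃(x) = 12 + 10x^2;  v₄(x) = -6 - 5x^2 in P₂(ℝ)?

1

Use coordinates relative to {1, x, x^2}.
Put the 3×4 matrix [v₁|v₂|v₃|v₄] into echelon form.
The echelon form has 1 nonzero row, so the rank is 1.
(With 4 elements in a 3-dimensional space the rank is at most 3.)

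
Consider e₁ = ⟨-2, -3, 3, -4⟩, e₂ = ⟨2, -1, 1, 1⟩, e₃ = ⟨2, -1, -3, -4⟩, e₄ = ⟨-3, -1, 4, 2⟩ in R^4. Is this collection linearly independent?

Form the 4×4 matrix with these as columns; its determinant is -52.
A nonzero determinant means the columns are linearly independent.

linearly independent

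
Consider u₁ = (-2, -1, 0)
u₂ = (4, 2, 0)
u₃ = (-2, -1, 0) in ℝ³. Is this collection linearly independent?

Form the 3×3 matrix with these as columns; its determinant is 0.
A zero determinant means the columns are linearly dependent.

linearly dependent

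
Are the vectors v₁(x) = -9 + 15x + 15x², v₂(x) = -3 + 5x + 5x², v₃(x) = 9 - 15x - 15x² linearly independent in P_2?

Write each element as a coordinate vector in ℝ³ using {1, x, x²}.
Row-reduce the matrix whose columns are v₁, v₂, v₃.
The reduction yields 1 nonzero row, so the rank is 1.
Since rank 1 < 3, the set is linearly dependent.
Indeed v₁ - 3v₂ = 0.

linearly dependent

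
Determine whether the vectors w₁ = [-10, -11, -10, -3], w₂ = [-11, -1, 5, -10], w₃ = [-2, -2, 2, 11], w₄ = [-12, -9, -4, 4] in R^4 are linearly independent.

linearly independent

Row-reduce the matrix whose columns are w₁, w₂, w₃, w₄.
The reduction yields 4 nonzero rows, so the rank is 4.
Since rank = 4 (the number of vectors), the set is linearly independent.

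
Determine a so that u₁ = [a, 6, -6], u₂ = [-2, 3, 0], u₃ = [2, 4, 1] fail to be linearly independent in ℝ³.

a = -32

The vectors are dependent exactly when the determinant of the matrix with rows u₁, u₂, u₃ vanishes.
Expanding, det = 3*a + 96.
Setting this to zero gives a = -32.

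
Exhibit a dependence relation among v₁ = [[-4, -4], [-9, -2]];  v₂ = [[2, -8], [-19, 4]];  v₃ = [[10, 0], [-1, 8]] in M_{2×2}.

Take coordinates with respect to {E₁₁, E₁₂, E₂₁, E₂₂}.
Set up α₁v₁ + … + α₃v₃ = 0 and solve the homogeneous system.
A generator of the null space is (2, -1, 1).

2v₁ - v₂ + v₃ = 0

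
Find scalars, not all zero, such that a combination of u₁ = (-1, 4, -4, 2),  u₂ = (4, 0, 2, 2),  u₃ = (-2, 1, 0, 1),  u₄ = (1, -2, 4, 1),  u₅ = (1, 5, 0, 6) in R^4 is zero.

2u₂ + 3u₃ - u₄ - u₅ = 0

Row-reduce the matrix with u₁, u₂, u₃, u₄, u₅ as columns; the null space gives the coefficients.
A generator of the null space is (0, 2, 3, -1, -1).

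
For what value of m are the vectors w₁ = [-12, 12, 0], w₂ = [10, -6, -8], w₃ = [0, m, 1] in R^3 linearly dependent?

Place the vectors as rows of a 3×3 matrix; dependence ⇔ determinant zero.
The determinant works out to -96*m - 48.
Solving -96*m - 48 = 0 yields m = -1/2.

m = -1/2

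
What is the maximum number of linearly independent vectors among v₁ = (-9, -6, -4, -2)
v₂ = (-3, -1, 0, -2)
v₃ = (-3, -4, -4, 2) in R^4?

2

Form the matrix with v₁, v₂, v₃ as columns and reduce.
The echelon form has 2 nonzero rows, so the rank is 2.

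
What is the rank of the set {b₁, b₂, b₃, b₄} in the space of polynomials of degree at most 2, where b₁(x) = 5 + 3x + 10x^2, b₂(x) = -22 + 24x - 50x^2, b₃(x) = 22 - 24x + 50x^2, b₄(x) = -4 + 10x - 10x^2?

Use coordinates relative to {1, x, x^2}.
Apply Gaussian elimination to the matrix whose rows are b₁, b₂, b₃, b₄.
The echelon form has 2 nonzero rows, so the rank is 2.
(With 4 elements in a 3-dimensional space the rank is at most 3.)

rank 2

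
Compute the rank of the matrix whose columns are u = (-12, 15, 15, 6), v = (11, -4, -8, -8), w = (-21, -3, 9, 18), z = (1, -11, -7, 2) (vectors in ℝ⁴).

2

Row-reduce the 4×4 matrix with these as rows.
Exactly 2 pivots survive; hence the rank is 2.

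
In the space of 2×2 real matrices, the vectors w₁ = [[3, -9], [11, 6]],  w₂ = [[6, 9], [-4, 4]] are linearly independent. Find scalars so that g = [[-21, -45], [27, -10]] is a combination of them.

Work in coordinates with respect to the standard basis {E₁₁, E₁₂, E₂₁, E₂₂}.
Set up the augmented matrix [w₁ | w₂ | g] and row-reduce.
The system has the unique solution (a₁, a₂) = (1, -4).

g = w₁ - 4w₂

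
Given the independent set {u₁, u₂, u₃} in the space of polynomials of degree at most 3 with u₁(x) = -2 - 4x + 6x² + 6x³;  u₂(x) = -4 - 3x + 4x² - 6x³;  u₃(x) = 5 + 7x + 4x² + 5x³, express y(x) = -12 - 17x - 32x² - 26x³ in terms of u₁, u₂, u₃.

Work in coordinates with respect to the standard basis {1, x, …, x³}.
Write y = α₁u₁ + … + α₃u₃ and equate components.
Back-substitution yields (α₁, α₂, α₃) = (-2, -1, -4).

y = -2u₁ - u₂ - 4u₃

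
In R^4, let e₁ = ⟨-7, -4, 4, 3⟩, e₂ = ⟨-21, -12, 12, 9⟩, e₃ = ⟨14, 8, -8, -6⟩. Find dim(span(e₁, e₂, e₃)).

dim = 1

Apply Gaussian elimination to the matrix whose rows are e₁, e₂, e₃.
Reduction leaves 1 leading entry, giving rank 1.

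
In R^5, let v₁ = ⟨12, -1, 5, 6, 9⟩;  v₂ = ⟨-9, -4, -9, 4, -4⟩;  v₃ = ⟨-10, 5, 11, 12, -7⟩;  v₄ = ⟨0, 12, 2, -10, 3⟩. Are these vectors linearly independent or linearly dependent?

linearly independent

Place the vectors as rows of a 4×5 matrix and reduce to echelon form.
The reduction yields 4 nonzero rows, so the rank is 4.
Since rank = 4 (the number of vectors), the set is linearly independent.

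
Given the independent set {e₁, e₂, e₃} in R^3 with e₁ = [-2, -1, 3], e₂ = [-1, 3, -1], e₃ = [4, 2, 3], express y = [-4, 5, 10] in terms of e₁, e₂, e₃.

y = 3e₁ + 2e₂ + e₃

Solve the system with e₁, e₂, e₃ as columns and y as the right-hand side.
Back-substitution yields (c₁, c₂, c₃) = (3, 2, 1).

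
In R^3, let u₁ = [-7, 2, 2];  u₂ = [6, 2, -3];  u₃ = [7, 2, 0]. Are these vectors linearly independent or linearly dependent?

linearly independent

The matrix [u₁|u₂|u₃] has determinant -88.
A nonzero determinant means the columns are linearly independent.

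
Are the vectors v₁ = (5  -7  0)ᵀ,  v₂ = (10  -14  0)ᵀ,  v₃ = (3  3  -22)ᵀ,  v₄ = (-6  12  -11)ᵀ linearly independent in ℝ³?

linearly dependent

There are 4 vectors in a 3-dimensional space, so they cannot be linearly independent.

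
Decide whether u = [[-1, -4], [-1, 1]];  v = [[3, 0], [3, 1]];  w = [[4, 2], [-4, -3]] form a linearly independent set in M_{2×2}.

linearly independent

Take coordinates with respect to the standard basis {E₁₁, E₁₂, E₂₁, E₂₂}.
Place the vectors as rows of a 3×4 matrix and reduce to echelon form.
The reduction yields 3 nonzero rows, so the rank is 3.
Since rank = 3 (the number of vectors), the set is linearly independent.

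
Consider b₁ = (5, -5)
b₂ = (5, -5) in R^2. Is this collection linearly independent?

Two of the vectors are equal, giving an immediate dependence.

linearly dependent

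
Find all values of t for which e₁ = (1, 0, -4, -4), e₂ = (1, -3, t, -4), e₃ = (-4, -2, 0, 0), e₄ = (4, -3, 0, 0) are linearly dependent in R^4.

Place the vectors as rows of a 4×4 matrix; dependence ⇔ determinant zero.
Cofactor expansion gives det = 80*t + 320.
Solving 80*t + 320 = 0 yields t = -4.

t = -4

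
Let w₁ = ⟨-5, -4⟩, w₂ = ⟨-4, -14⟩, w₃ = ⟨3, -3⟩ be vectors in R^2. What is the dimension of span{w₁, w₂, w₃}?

Row-reduce the 3×2 matrix with these as rows.
Reduction leaves 2 leading entries, giving rank 2.
(With 3 elements in a 2-dimensional space the rank is at most 2.)

dim = 2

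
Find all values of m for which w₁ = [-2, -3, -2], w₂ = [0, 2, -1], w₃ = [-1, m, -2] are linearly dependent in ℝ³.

m = 1/2

The vectors are dependent exactly when the determinant of the matrix with rows w₁, w₂, w₃ vanishes.
Cofactor expansion gives det = 1 - 2*m.
Solving 1 - 2*m = 0 yields m = 1/2.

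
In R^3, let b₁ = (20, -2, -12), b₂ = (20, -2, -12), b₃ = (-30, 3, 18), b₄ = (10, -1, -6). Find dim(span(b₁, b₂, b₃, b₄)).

Apply Gaussian elimination to the matrix whose rows are b₁, b₂, b₃, b₄.
There is 1 pivot column, so rank = 1.
(With 4 elements in a 3-dimensional space the rank is at most 3.)

dim = 1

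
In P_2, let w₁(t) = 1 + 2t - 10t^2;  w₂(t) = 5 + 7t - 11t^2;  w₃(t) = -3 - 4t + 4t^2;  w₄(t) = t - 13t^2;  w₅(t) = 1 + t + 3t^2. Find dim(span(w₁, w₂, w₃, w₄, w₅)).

2

Use coordinates relative to {1, t, t^2}.
Form the matrix with w₁, w₂, w₃, w₄, w₅ as columns and reduce.
There are 2 pivot columns, so rank = 2.
(With 5 elements in a 3-dimensional space the rank is at most 3.)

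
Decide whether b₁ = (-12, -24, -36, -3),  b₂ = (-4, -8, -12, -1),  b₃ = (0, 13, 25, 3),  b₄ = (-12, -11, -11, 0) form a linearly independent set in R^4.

linearly dependent

One vector is a scalar multiple of another, so the set is dependent.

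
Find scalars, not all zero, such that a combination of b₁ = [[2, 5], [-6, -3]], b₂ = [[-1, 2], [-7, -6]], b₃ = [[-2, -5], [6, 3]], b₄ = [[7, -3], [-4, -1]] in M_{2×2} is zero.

Pass to coordinate vectors relative to the basis {E₁₁, E₁₂, E₂₁, E₂₂}.
Solve the homogeneous system with b₁, b₂, b₃, b₄ as columns by row-reducing the coefficient matrix.
One solution (up to scaling) is (1, 0, 1, 0).

b₁ + b₃ = 0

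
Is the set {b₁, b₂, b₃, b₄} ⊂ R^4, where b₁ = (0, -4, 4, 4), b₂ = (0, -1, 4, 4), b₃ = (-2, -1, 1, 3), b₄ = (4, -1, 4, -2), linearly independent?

linearly independent

Place the vectors as rows of a 4×4 matrix and reduce to echelon form.
The reduction yields 4 nonzero rows, so the rank is 4.
Since rank = 4 (the number of vectors), the set is linearly independent.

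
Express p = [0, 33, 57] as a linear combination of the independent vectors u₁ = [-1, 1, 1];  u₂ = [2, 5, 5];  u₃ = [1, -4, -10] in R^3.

p = 2u₁ + 3u₂ - 4u₃

Set up the augmented matrix [u₁ | u₂ | u₃ | p] and row-reduce.
Back-substitution yields (a₁, a₂, a₃) = (2, 3, -4).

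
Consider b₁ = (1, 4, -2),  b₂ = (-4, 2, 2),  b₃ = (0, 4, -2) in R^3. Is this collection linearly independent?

linearly independent

Place the vectors as rows of a 3×3 matrix and reduce to echelon form.
The reduction yields 3 nonzero rows, so the rank is 3.
Since rank = 3 (the number of vectors), the set is linearly independent.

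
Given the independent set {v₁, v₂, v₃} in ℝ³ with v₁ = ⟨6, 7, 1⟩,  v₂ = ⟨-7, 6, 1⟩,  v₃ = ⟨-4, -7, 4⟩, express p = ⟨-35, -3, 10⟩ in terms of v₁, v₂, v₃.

Solve the system with v₁, v₂, v₃ as columns and p as the right-hand side.
The system has the unique solution (α₁, α₂, α₃) = (-1, 3, 2).

p = -v₁ + 3v₂ + 2v₃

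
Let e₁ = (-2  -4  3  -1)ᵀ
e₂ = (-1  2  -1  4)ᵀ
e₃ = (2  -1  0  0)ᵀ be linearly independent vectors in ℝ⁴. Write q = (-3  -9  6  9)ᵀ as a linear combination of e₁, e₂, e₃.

Solve the system with e₁, e₂, e₃ as columns and q as the right-hand side.
The system has the unique solution (c₁, c₂, c₃) = (3, 3, 3).

q = 3e₁ + 3e₂ + 3e₃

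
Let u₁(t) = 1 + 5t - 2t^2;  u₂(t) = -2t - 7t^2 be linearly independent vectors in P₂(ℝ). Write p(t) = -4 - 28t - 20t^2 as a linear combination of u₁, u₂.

Work in coordinates with respect to the standard basis {1, t, t^2}.
Write p = a₁u₁ + a₂u₂ and equate components.
Back-substitution yields (a₁, a₂) = (-4, 4).

p = -4u₁ + 4u₂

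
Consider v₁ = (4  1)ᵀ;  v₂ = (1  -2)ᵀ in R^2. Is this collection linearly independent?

Place the vectors as rows of a 2×2 matrix and reduce to echelon form.
The reduction yields 2 nonzero rows, so the rank is 2.
Since rank = 2 (the number of vectors), the set is linearly independent.

linearly independent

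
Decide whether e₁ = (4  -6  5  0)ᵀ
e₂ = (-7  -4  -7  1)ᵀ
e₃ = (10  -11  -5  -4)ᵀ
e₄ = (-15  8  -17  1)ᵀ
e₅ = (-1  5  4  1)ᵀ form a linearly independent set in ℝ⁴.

There are 5 vectors in a 4-dimensional space, so they cannot be linearly independent.

linearly dependent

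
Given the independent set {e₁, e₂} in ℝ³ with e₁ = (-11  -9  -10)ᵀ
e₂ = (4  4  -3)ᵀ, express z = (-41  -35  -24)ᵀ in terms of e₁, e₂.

z = 3e₁ - 2e₂

Since e₁, e₂ are independent, the coefficients expressing z are uniquely determined by a linear system.
Back-substitution yields (c₁, c₂) = (3, -2).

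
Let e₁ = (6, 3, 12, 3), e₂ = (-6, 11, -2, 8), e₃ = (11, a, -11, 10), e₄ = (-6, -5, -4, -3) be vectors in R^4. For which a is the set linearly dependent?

a = 41/2

Dependence holds iff the 4×4 matrix [e₁ e₂ e₃ e₄] is singular.
Cofactor expansion gives det = 528*a - 10824.
Solving 528*a - 10824 = 0 yields a = 41/2.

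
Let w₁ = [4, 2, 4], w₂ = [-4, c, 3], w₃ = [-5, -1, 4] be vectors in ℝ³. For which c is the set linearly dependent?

c = -5/6

Place the vectors as rows of a 3×3 matrix; dependence ⇔ determinant zero.
Cofactor expansion gives det = 36*c + 30.
Solving 36*c + 30 = 0 yields c = -5/6.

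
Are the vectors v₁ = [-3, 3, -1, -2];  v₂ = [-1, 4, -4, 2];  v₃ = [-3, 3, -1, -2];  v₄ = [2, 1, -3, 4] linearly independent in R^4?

The matrix [v₁|v₂|v₃|v₄] has determinant 0.
A zero determinant means the columns are linearly dependent.
Indeed v₁ - v₃ = 0.

linearly dependent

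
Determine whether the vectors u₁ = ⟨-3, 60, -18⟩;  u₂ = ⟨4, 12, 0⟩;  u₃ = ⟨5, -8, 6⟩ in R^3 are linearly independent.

linearly dependent

Place the vectors as rows of a 3×3 matrix and reduce to echelon form.
The reduction yields 2 nonzero rows, so the rank is 2.
Since rank 2 < 3, the set is linearly dependent.
Indeed u₁ - 3u₂ + 3u₃ = 0.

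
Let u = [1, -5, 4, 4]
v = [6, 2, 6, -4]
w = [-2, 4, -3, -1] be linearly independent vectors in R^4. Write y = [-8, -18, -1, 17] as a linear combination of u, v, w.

y = 2u - 2v - w

Solve the system with u, v, w as columns and y as the right-hand side.
Row-reducing the augmented matrix gives the unique coefficients (α₁, α₂, α₃) = (2, -2, -1).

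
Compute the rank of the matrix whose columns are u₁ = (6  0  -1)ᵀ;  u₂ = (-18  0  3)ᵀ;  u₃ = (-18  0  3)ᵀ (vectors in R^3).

rank 1

Row-reduce the 3×3 matrix with these as rows.
Exactly 1 pivot survives; hence the rank is 1.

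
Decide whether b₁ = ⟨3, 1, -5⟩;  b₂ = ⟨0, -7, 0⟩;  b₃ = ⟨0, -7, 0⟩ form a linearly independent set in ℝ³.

Two of the vectors are equal, giving an immediate dependence.

linearly dependent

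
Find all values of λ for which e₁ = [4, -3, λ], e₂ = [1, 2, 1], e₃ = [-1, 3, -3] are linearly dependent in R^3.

λ = 42/5

The vectors are dependent exactly when the determinant of the matrix with rows e₁, e₂, e₃ vanishes.
Expanding, det = 5*λ - 42.
Solving 5*λ - 42 = 0 yields λ = 42/5.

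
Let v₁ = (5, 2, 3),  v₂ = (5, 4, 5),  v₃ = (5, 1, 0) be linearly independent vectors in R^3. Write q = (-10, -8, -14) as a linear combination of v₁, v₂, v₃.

q = -3v₁ - v₂ + 2v₃

Since v₁, v₂, v₃ are independent, the coefficients expressing q are uniquely determined by a linear system.
Back-substitution yields (c₁, c₂, c₃) = (-3, -1, 2).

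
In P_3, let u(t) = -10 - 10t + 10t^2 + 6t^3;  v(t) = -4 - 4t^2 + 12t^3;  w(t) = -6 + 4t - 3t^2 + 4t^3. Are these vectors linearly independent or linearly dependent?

Take coordinates with respect to the standard basis {1, t, …, t^3}.
Row-reduce the matrix whose columns are u, v, w.
The reduction yields 3 nonzero rows, so the rank is 3.
Since rank = 3 (the number of vectors), the set is linearly independent.

linearly independent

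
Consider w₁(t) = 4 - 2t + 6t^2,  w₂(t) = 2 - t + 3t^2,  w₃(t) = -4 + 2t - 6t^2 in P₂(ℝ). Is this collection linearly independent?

linearly dependent

Write each element as a coordinate vector in ℝ³ using {1, t, t^2}.
The matrix [w₁|w₂|w₃] has determinant 0.
A zero determinant means the columns are linearly dependent.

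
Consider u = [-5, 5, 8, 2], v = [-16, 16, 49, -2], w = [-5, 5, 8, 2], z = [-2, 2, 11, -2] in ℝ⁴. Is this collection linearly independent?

linearly dependent

Two of the vectors are equal, giving an immediate dependence.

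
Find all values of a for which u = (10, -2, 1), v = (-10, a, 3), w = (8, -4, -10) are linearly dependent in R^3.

The vectors are dependent exactly when the determinant of the matrix with rows u, v, w vanishes.
Cofactor expansion gives det = 312 - 108*a.
Solving 312 - 108*a = 0 yields a = 26/9.

a = 26/9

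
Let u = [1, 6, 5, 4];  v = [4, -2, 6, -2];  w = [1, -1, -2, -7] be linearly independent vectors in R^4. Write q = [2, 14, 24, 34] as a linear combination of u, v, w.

Set up the augmented matrix [u | v | w | q] and row-reduce.
Back-substitution yields (a₁, a₂, a₃) = (2, 1, -4).

q = 2u + v - 4w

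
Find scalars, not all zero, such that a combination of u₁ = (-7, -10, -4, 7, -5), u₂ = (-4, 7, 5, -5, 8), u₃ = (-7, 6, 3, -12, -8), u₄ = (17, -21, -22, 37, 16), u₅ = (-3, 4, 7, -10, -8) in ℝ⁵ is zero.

Write the vectors as columns of a matrix and find a nonzero vector in its null space.
One solution (up to scaling) is (0, 1, 1, 1, 2).

u₂ + u₃ + u₄ + 2u₅ = 0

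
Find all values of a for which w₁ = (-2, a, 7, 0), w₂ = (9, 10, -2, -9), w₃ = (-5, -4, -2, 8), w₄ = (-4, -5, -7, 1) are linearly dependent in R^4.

The set is linearly dependent precisely when det[w₁; w₂; w₃; w₄] = 0.
Expanding, det = -297*a - 1089.
Solving -297*a - 1089 = 0 yields a = -11/3.

a = -11/3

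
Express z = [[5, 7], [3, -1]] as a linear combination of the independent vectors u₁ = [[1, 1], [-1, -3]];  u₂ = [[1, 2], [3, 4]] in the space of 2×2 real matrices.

Identify each element with its coordinate vector in ℝ⁴ via {E₁₁, E₁₂, E₂₁, E₂₂}.
Set up the augmented matrix [u₁ | u₂ | z] and row-reduce.
Back-substitution yields (c₁, c₂) = (3, 2).

z = 3u₁ + 2u₂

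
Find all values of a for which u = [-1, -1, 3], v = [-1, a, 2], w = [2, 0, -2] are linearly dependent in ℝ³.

a = -1/2

Place the vectors as rows of a 3×3 matrix; dependence ⇔ determinant zero.
Expanding, det = -4*a - 2.
This vanishes exactly when a = -1/2.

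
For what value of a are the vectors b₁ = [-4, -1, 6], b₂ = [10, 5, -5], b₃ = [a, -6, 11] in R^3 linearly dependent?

a = -14

The set is linearly dependent precisely when det[b₁; b₂; b₃] = 0.
The determinant works out to -25*a - 350.
Setting this to zero gives a = -14.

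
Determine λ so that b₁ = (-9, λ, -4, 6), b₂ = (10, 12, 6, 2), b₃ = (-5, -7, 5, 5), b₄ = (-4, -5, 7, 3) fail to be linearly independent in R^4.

λ = -13

Dependence holds iff the 4×4 matrix [b₁ b₂ b₃ b₄] is singular.
Expanding, det = 260*λ + 3380.
Solving 260*λ + 3380 = 0 yields λ = -13.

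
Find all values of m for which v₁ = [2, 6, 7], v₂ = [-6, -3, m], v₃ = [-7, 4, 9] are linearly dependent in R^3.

m = -9/10

The set is linearly dependent precisely when det[v₁; v₂; v₃] = 0.
Expanding, det = -50*m - 45.
Solving -50*m - 45 = 0 yields m = -9/10.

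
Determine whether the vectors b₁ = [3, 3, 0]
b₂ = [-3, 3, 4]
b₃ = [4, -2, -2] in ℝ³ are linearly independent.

linearly independent

Form the 3×3 matrix with these as columns; its determinant is 36.
A nonzero determinant means the columns are linearly independent.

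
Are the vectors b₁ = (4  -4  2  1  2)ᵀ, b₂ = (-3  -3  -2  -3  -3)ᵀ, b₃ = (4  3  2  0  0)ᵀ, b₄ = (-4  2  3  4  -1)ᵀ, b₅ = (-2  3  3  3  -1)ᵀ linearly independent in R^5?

The matrix [b₁|b₂|b₃|b₄|b₅] has determinant -36.
A nonzero determinant means the columns are linearly independent.

linearly independent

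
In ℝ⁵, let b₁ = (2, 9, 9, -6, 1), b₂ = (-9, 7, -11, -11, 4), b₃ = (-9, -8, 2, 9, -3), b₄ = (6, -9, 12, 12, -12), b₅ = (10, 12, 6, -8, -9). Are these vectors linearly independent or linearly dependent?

linearly independent

The matrix [b₁|b₂|b₃|b₄|b₅] has determinant 69372.
A nonzero determinant means the columns are linearly independent.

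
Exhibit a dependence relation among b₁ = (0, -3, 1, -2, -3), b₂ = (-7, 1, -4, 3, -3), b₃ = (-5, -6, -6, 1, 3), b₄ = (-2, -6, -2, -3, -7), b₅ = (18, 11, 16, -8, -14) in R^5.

2b₁ + b₂ + 3b₃ - 2b₄ + b₅ = 0

Set up α₁b₁ + … + α₅b₅ = 0 and solve the homogeneous system.
The free variable yields coefficients (2, 1, 3, -2, 1) (any nonzero multiple also works).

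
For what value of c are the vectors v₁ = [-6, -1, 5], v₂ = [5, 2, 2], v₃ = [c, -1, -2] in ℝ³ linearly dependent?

c = -23/12

The set is linearly dependent precisely when det[v₁; v₂; v₃] = 0.
The determinant works out to -12*c - 23.
This vanishes exactly when c = -23/12.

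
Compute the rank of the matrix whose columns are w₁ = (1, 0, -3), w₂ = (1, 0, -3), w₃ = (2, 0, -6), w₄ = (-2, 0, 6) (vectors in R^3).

rank 1

Put the 3×4 matrix [w₁|w₂|w₃|w₄] into echelon form.
There is 1 pivot column, so rank = 1.
(With 4 elements in a 3-dimensional space the rank is at most 3.)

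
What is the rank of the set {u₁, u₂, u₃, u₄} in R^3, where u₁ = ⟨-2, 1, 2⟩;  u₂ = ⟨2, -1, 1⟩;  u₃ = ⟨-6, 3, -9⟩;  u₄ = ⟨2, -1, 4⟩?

rank 2

Form the matrix with u₁, u₂, u₃, u₄ as columns and reduce.
The echelon form has 2 nonzero rows, so the rank is 2.
(With 4 elements in a 3-dimensional space the rank is at most 3.)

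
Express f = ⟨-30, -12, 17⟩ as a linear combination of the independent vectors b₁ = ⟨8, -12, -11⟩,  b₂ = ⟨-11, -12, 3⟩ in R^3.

Solve the system with b₁, b₂ as columns and f as the right-hand side.
Row-reducing the augmented matrix gives the unique coefficients (a₁, a₂) = (-1, 2).

f = -b₁ + 2b₂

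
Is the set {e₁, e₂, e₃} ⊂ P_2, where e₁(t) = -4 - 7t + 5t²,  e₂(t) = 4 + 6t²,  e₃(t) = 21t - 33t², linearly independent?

Take coordinates with respect to the standard basis {1, t, t²}.
Place the vectors as rows of a 3×3 matrix and reduce to echelon form.
The reduction yields 2 nonzero rows, so the rank is 2.
Since rank 2 < 3, the set is linearly dependent.

linearly dependent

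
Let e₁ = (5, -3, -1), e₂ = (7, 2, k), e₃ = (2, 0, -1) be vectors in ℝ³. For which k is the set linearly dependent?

k = -9/2

The vectors are dependent exactly when the determinant of the matrix with rows e₁, e₂, e₃ vanishes.
The determinant works out to -6*k - 27.
Solving -6*k - 27 = 0 yields k = -9/2.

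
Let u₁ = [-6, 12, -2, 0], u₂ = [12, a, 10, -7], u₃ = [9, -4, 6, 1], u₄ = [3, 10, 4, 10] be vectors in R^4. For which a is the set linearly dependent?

a = 2

Place the vectors as rows of a 4×4 matrix; dependence ⇔ determinant zero.
The determinant works out to 324 - 162*a.
Setting this to zero gives a = 2.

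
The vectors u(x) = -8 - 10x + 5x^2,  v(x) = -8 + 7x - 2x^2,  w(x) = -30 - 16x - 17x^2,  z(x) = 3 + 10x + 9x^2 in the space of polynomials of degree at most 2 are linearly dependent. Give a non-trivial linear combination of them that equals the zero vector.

Pass to coordinate vectors relative to the basis {1, x, x^2}.
Solve the homogeneous system with u, v, w, z as columns by row-reducing the coefficient matrix.
One solution (up to scaling) is (1, 2, -1, -2).

u + 2v - w - 2z = 0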